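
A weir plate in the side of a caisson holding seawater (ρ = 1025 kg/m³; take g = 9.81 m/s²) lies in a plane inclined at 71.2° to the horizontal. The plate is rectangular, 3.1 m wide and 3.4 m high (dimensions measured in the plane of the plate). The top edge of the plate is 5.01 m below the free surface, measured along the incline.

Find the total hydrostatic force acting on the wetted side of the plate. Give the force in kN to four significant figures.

γ = ρg = 1025 × 9.81 / 1000 = 10.05525 kN/m³.
Let θ = 71.2° be the plate's angle to the horizontal; measure y along the incline from where the plane meets the free surface. Vertical depth h = y·sinθ with sinθ = 0.946649.
The centroid lies 3.4/2 = 1.7 m below the top edge, so y_c = 5.01 + 1.7 = 6.71 m and h_c = 6.71 × 0.946649 = 6.35201 m.
A = 3.1 × 3.4 = 10.54 m².
Resultant F = γ·h_c·A = 10.05525 × 6.35201 × 10.54 = 673.201 kN.

F ≈ 673.2 kN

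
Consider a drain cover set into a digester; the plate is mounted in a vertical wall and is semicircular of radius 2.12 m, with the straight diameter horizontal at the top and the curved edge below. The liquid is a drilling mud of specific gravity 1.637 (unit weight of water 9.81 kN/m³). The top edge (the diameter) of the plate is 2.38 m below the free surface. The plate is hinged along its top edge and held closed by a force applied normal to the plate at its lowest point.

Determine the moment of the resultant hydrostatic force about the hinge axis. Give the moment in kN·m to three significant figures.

γ = 1.637 × 9.81 = 16.05897 kN/m³.
The centroid of a semicircle lies 4r/(3π) = 0.899756 m from the diameter, here below the top edge, so the centroid depth is h_c = 2.38 + 0.899756 = 3.27976 m.
A = πr²/2 = π × 2.12²/2 = 7.05979 m².
Resultant F = γ·h_c·A = 16.05897 × 3.27976 × 7.05979 = 371.836 kN.
I_c = (π/8 − 8/(9π))·r⁴ = 0.109757 × 2.12⁴ = 2.21705 m⁴.
Centre of pressure: y_p = y_c + I_c/(y_c·A) = 3.27976 + 2.21705/(3.27976 × 7.05979) = 3.27976 + 0.0957506 = 3.37551 m along the plane.
The resultant acts 0.899756 + 0.0957506 = 0.995507 m (along the plate) below the hinge at the top edge, so the moment about the hinge is M = F × 0.995507 = 371.836 × 0.995507 = 370.165 kN·m.

M ≈ 370 kN·m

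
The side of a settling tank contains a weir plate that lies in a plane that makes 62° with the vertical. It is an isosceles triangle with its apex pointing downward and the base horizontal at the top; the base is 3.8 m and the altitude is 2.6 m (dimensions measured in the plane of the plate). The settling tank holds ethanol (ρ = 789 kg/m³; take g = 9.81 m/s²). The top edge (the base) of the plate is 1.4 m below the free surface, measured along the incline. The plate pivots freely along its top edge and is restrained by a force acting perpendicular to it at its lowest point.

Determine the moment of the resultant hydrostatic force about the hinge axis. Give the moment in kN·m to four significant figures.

γ = ρg = 789 × 9.81 / 1000 = 7.74009 kN/m³.
The plate makes 62° with the vertical, i.e. θ = 90° − 62° = 28° to the horizontal. Measuring y along the incline from the free-surface line, vertical depth h = y·sinθ with sinθ = 0.469472.
With the apex down, the centroid sits h/3 = 2.6/3 = 0.866667 m below the base (the top edge), so y_c = 1.4 + 0.866667 = 2.26667 m and h_c = 2.26667 × 0.469472 = 1.06414 m.
A = ½ × 3.8 × 2.6 = 4.94 m².
Resultant F = γ·h_c·A = 7.74009 × 1.06414 × 4.94 = 40.6885 kN.
I_c = b·h³/36 = 3.8 × 2.6³/36 = 1.85524 m⁴.
Centre of pressure: y_p = y_c + I_c/(y_c·A) = 2.26667 + 1.85524/(2.26667 × 4.94) = 2.26667 + 0.165686 = 2.43236 m along the plane.
The resultant acts 0.866667 + 0.165686 = 1.03235 m (along the plate) below the hinge at the top edge, so the moment about the hinge is M = F × 1.03235 = 40.6885 × 1.03235 = 42.0048 kN·m.

M ≈ 42.00 kN·m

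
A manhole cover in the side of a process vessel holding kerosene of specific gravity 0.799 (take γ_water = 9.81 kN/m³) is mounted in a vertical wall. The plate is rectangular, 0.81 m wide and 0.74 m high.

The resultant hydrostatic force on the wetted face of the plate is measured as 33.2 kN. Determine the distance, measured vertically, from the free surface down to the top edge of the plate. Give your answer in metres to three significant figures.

γ = 0.799 × 9.81 = 7.83819 kN/m³.
A = 0.81 × 0.74 = 0.5994 m².
From F = γ·h_c·A, the centroid depth is h_c = 33.2/(7.83819 × 0.5994) = 7.06652 m.
The centroid lies 0.74/2 = 0.37 m below the top edge, so the top edge sits at h_top = 7.06652 − 0.37 = 6.69652 m below the surface.

d_top ≈ 6.70 m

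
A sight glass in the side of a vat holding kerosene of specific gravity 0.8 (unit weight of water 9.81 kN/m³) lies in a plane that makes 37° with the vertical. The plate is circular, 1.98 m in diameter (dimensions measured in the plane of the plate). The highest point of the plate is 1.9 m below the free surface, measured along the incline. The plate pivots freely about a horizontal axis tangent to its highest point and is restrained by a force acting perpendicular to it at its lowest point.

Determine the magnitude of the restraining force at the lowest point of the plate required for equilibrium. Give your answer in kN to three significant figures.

γ = 0.8 × 9.81 = 7.848 kN/m³.
The plate makes 37° with the vertical, i.e. θ = 90° − 37° = 53° to the horizontal. Measuring y along the incline from the free-surface line, vertical depth h = y·sinθ with sinθ = 0.798636.
The centroid is at the centre, 0.99 m below the top of the plate, so y_c = 1.9 + 0.99 = 2.89 m and h_c = 2.89 × 0.798636 = 2.30806 m.
A = π(0.99)² = 3.07907 m².
Resultant F = γ·h_c·A = 7.848 × 2.30806 × 3.07907 = 55.7732 kN.
I_c = πr⁴/4 = π × 0.99⁴/4 = 0.75445 m⁴.
Centre of pressure: y_p = y_c + I_c/(y_c·A) = 2.89 + 0.75445/(2.89 × 3.07907) = 2.89 + 0.0847838 = 2.97478 m along the plane.
The resultant acts 0.99 + 0.0847838 = 1.07478 m (along the plate) below the hinge at the top edge, so the moment about the hinge is M = F × 1.07478 = 55.7732 × 1.07478 = 59.9439 kN·m.
A normal force at the bottom, 1.98 m from the hinge, must supply this moment: P = 59.9439/1.98 = 30.2747 kN.

P ≈ 30.3 kN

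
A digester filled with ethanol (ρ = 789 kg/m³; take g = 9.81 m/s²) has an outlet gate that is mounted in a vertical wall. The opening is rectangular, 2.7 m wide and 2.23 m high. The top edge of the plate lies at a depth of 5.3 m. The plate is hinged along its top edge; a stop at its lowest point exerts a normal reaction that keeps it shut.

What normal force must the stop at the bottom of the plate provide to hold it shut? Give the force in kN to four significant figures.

γ = ρg = 789 × 9.81 / 1000 = 7.74009 kN/m³.
The centroid lies 2.23/2 = 1.115 m below the top edge, so the centroid depth is h_c = 5.3 + 1.115 = 6.415 m.
A = 2.7 × 2.23 = 6.021 m².
Resultant F = γ·h_c·A = 7.74009 × 6.415 × 6.021 = 298.959 kN.
I_c = b·h³/12 = 2.7 × 2.23³/12 = 2.49515 m⁴.
Centre of pressure: y_p = y_c + I_c/(y_c·A) = 6.415 + 2.49515/(6.415 × 6.021) = 6.415 + 0.0645998 = 6.4796 m along the plane.
The resultant acts 1.115 + 0.0645998 = 1.1796 m (along the plate) below the hinge at the top edge, so the moment about the hinge is M = F × 1.1796 = 298.959 × 1.1796 = 352.652 kN·m.
A normal force at the bottom, 2.23 m from the hinge, must supply this moment: P = 352.652/2.23 = 158.14 kN.

P ≈ 158.1 kN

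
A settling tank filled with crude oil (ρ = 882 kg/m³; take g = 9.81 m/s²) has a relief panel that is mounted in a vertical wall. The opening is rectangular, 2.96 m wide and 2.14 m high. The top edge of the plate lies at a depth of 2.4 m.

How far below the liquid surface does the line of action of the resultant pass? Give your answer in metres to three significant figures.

γ = ρg = 882 × 9.81 / 1000 = 8.65242 kN/m³.
The centroid lies 2.14/2 = 1.07 m below the top edge, so the centroid depth is h_c = 2.4 + 1.07 = 3.47 m.
A = 2.96 × 2.14 = 6.3344 m².
Resultant F = γ·h_c·A = 8.65242 × 3.47 × 6.3344 = 190.183 kN.
I_c = b·h³/12 = 2.96 × 2.14³/12 = 2.41742 m⁴.
Centre of pressure: y_p = y_c + I_c/(y_c·A) = 3.47 + 2.41742/(3.47 × 6.3344) = 3.47 + 0.109981 = 3.57998 m along the plane.

h_p = 3.58 m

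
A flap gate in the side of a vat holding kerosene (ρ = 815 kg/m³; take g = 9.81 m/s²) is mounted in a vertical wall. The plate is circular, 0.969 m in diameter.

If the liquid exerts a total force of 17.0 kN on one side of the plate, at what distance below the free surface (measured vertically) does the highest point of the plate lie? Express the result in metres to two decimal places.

γ = ρg = 815 × 9.81 / 1000 = 7.99515 kN/m³.
A = π(0.4845)² = 0.737458 m².
From F = γ·h_c·A, the centroid depth is h_c = 17.0/(7.99515 × 0.737458) = 2.88327 m.
The centroid is at the centre, 0.4845 m below the top of the plate, so the highest point sits at h_top = 2.88327 − 0.4845 = 2.39877 m below the surface.

d_top ≈ 2.40 m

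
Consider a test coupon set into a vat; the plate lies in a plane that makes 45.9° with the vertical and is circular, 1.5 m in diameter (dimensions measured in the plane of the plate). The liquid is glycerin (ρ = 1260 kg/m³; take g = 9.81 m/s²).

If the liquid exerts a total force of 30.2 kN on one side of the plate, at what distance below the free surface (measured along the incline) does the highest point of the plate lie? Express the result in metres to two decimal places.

γ = ρg = 1260 × 9.81 / 1000 = 12.3606 kN/m³.
A = π(0.75)² = 1.76715 m².
From F = γ·h_c·A, the centroid depth is h_c = 30.2/(12.3606 × 1.76715) = 1.38259 m.
The plate makes 45.9° with the vertical, i.e. θ = 90° − 45.9° = 44.1° to the horizontal. Measuring y along the incline from the free-surface line, vertical depth h = y·sinθ with sinθ = 0.695913.
Along the incline, y_c = h_c/sinθ = 1.38259/0.695913 = 1.98673 m.
The centroid is at the centre, 0.75 m below the top of the plate, so the highest point sits at y_top = 1.98673 − 0.75 = 1.23673 m along the incline.

y_top ≈ 1.24 m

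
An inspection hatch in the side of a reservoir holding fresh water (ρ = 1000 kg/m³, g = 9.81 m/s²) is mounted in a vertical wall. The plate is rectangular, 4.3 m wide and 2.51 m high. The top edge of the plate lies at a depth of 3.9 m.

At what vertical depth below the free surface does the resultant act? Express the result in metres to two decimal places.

γ = ρg = 1000 × 9.81 = 9810 N/m³ = 9.81 kN/m³.
The centroid lies 2.51/2 = 1.255 m below the top edge, so the centroid depth is h_c = 3.9 + 1.255 = 5.155 m.
A = 4.3 × 2.51 = 10.793 m².
Resultant F = γ·h_c·A = 9.81 × 5.155 × 10.793 = 545.808 kN.
I_c = b·h³/12 = 4.3 × 2.51³/12 = 5.66641 m⁴.
Centre of pressure: y_p = y_c + I_c/(y_c·A) = 5.155 + 5.66641/(5.155 × 10.793) = 5.155 + 0.101844 = 5.25684 m along the plane.

h_p = 5.26 m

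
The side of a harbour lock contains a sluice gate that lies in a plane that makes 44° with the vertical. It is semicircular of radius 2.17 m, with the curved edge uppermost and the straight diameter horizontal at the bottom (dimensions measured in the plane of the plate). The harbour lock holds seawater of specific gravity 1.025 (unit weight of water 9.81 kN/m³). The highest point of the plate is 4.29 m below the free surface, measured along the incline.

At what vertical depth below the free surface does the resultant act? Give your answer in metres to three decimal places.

γ = 1.025 × 9.81 = 10.05525 kN/m³.
The plate makes 44° with the vertical, i.e. θ = 90° − 44° = 46° to the horizontal. Measuring y along the incline from the free-surface line, vertical depth h = y·sinθ with sinθ = 0.719340.
The centroid lies 4r/(3π) = 0.920977 m above the diameter, so r − 4r/(3π) = 2.17 − 0.920977 = 1.24902 m below the topmost point, so y_c = 4.29 + 1.24902 = 5.53902 m and h_c = 5.53902 × 0.719340 = 3.98444 m.
A = πr²/2 = π × 2.17²/2 = 7.39672 m².
Resultant F = γ·h_c·A = 10.05525 × 3.98444 × 7.39672 = 296.346 kN.
I_c = (π/8 − 8/(9π))·r⁴ = 0.109757 × 2.17⁴ = 2.43372 m⁴.
Centre of pressure: y_p = y_c + I_c/(y_c·A) = 5.53902 + 2.43372/(5.53902 × 7.39672) = 5.53902 + 0.0594016 = 5.59842 m along the plane.
Vertically, h_p = y_p·sinθ = 5.59842 × 0.719340 = 4.02717 m.

h_p = 4.027 m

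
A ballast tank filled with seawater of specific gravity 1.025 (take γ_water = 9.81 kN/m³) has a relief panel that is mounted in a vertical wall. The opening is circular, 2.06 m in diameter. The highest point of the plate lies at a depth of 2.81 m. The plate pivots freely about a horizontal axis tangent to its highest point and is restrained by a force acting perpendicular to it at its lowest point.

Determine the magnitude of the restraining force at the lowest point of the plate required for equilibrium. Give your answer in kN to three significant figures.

P ≈ 68.7 kN

γ = 1.025 × 9.81 = 10.05525 kN/m³.
The centroid is at the centre, 1.03 m below the top of the plate, so the centroid depth is h_c = 2.81 + 1.03 = 3.84 m.
A = π(1.03)² = 3.33292 m².
Resultant F = γ·h_c·A = 10.05525 × 3.84 × 3.33292 = 128.691 kN.
I_c = πr⁴/4 = π × 1.03⁴/4 = 0.883973 m⁴.
Centre of pressure: y_p = y_c + I_c/(y_c·A) = 3.84 + 0.883973/(3.84 × 3.33292) = 3.84 + 0.069069 = 3.90907 m along the plane.
The resultant acts 1.03 + 0.069069 = 1.09907 m (along the plate) below the hinge at the top edge, so the moment about the hinge is M = F × 1.09907 = 128.691 × 1.09907 = 141.44 kN·m.
A normal force at the bottom, 2.06 m from the hinge, must supply this moment: P = 141.44/2.06 = 68.6602 kN.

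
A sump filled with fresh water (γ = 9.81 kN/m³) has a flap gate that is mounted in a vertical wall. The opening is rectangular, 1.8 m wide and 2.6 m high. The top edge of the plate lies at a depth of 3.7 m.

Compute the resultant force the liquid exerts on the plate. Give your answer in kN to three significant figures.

F ≈ 230 kN

γ = 9.81 kN/m³.
The centroid lies 2.6/2 = 1.3 m below the top edge, so the centroid depth is h_c = 3.7 + 1.3 = 5 m.
A = 1.8 × 2.6 = 4.68 m².
Resultant F = γ·h_c·A = 9.81 × 5 × 4.68 = 229.554 kN.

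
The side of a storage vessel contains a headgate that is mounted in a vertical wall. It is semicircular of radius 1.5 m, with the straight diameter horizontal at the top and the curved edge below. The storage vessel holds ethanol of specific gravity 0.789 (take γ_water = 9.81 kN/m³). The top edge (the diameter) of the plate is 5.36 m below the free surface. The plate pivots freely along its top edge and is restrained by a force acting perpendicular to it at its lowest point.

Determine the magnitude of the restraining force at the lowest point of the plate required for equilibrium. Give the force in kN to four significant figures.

γ = 0.789 × 9.81 = 7.74009 kN/m³.
The centroid of a semicircle lies 4r/(3π) = 0.63662 m from the diameter, here below the top edge, so the centroid depth is h_c = 5.36 + 0.63662 = 5.99662 m.
A = πr²/2 = π × 1.5²/2 = 3.53429 m².
Resultant F = γ·h_c·A = 7.74009 × 5.99662 × 3.53429 = 164.042 kN.
I_c = (π/8 − 8/(9π))·r⁴ = 0.109757 × 1.5⁴ = 0.555645 m⁴.
Centre of pressure: y_p = y_c + I_c/(y_c·A) = 5.99662 + 0.555645/(5.99662 × 3.53429) = 5.99662 + 0.0262173 = 6.02284 m along the plane.
The resultant acts 0.63662 + 0.0262173 = 0.662837 m (along the plate) below the hinge at the top edge, so the moment about the hinge is M = F × 0.662837 = 164.042 × 0.662837 = 108.733 kN·m.
A normal force at the bottom, 1.5 m from the hinge, must supply this moment: P = 108.733/1.5 = 72.4887 kN.

P ≈ 72.49 kN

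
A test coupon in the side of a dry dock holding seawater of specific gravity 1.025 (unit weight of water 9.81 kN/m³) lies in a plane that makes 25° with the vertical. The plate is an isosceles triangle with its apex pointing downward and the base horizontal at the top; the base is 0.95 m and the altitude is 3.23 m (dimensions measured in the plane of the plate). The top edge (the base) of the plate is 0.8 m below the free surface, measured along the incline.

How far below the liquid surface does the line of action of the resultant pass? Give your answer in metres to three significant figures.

h_p = 1.98 m

γ = 1.025 × 9.81 = 10.05525 kN/m³.
The plate makes 25° with the vertical, i.e. θ = 90° − 25° = 65° to the horizontal. Measuring y along the incline from the free-surface line, vertical depth h = y·sinθ with sinθ = 0.906308.
With the apex down, the centroid sits h/3 = 3.23/3 = 1.07667 m below the base (the top edge), so y_c = 0.8 + 1.07667 = 1.87667 m and h_c = 1.87667 × 0.906308 = 1.70084 m.
A = ½ × 0.95 × 3.23 = 1.53425 m².
Resultant F = γ·h_c·A = 10.05525 × 1.70084 × 1.53425 = 26.2393 kN.
I_c = b·h³/36 = 0.95 × 3.23³/36 = 0.88926 m⁴.
Centre of pressure: y_p = y_c + I_c/(y_c·A) = 1.87667 + 0.88926/(1.87667 × 1.53425) = 1.87667 + 0.308848 = 2.18552 m along the plane.
Vertically, h_p = y_p·sinθ = 2.18552 × 0.906308 = 1.98075 m.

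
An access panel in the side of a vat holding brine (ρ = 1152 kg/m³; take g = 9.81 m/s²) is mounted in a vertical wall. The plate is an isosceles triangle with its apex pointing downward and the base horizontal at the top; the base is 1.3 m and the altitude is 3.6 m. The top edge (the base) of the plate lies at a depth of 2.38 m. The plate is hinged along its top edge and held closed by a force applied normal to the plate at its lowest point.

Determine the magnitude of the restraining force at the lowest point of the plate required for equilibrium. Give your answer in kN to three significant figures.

P ≈ 36.8 kN

γ = ρg = 1152 × 9.81 / 1000 = 11.30112 kN/m³.
With the apex down, the centroid sits h/3 = 3.6/3 = 1.2 m below the base (the top edge), so the centroid depth is h_c = 2.38 + 1.2 = 3.58 m.
A = ½ × 1.3 × 3.6 = 2.34 m².
Resultant F = γ·h_c·A = 11.30112 × 3.58 × 2.34 = 94.6717 kN.
I_c = b·h³/36 = 1.3 × 3.6³/36 = 1.6848 m⁴.
Centre of pressure: y_p = y_c + I_c/(y_c·A) = 3.58 + 1.6848/(3.58 × 2.34) = 3.58 + 0.201117 = 3.78112 m along the plane.
The resultant acts 1.2 + 0.201117 = 1.40112 m (along the plate) below the hinge at the top edge, so the moment about the hinge is M = F × 1.40112 = 94.6717 × 1.40112 = 132.646 kN·m.
A normal force at the bottom, 3.6 m from the hinge, must supply this moment: P = 132.646/3.6 = 36.8461 kN.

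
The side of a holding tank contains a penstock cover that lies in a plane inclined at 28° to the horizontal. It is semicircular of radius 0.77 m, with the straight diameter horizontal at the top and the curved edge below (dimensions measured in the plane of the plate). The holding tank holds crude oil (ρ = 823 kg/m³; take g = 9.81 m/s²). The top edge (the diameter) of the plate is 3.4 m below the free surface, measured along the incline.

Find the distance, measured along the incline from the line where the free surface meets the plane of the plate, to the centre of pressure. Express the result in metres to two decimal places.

y_p = 3.74 m

γ = ρg = 823 × 9.81 / 1000 = 8.07363 kN/m³.
Let θ = 28° be the plate's angle to the horizontal; measure y along the incline from where the plane meets the free surface. Vertical depth h = y·sinθ with sinθ = 0.469472.
The centroid of a semicircle lies 4r/(3π) = 0.326798 m from the diameter, here below the top edge, so y_c = 3.4 + 0.326798 = 3.7268 m and h_c = 3.7268 × 0.469472 = 1.74963 m.
A = πr²/2 = π × 0.77²/2 = 0.931325 m².
Resultant F = γ·h_c·A = 8.07363 × 1.74963 × 0.931325 = 13.1558 kN.
I_c = (π/8 − 8/(9π))·r⁴ = 0.109757 × 0.77⁴ = 0.0385829 m⁴.
Centre of pressure: y_p = y_c + I_c/(y_c·A) = 3.7268 + 0.0385829/(3.7268 × 0.931325) = 3.7268 + 0.0111162 = 3.73792 m along the plane.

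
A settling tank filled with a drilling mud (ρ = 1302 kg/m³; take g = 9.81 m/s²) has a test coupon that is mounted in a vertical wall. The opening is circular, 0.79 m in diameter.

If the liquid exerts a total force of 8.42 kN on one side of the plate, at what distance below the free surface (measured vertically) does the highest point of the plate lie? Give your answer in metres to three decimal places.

γ = ρg = 1302 × 9.81 / 1000 = 12.77262 kN/m³.
A = π(0.395)² = 0.490167 m².
From F = γ·h_c·A, the centroid depth is h_c = 8.42/(12.77262 × 0.490167) = 1.34489 m.
The centroid is at the centre, 0.395 m below the top of the plate, so the highest point sits at h_top = 1.34489 − 0.395 = 0.94989 m below the surface.

d_top ≈ 0.950 m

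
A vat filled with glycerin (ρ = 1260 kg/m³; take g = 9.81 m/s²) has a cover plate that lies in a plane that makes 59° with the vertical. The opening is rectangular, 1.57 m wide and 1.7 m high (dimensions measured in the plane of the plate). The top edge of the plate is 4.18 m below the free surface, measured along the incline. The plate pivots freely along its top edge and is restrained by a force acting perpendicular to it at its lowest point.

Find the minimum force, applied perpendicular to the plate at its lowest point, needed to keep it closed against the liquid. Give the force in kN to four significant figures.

P ≈ 45.14 kN

γ = ρg = 1260 × 9.81 / 1000 = 12.3606 kN/m³.
The plate makes 59° with the vertical, i.e. θ = 90° − 59° = 31° to the horizontal. Measuring y along the incline from the free-surface line, vertical depth h = y·sinθ with sinθ = 0.515038.
The centroid lies 1.7/2 = 0.85 m below the top edge, so y_c = 4.18 + 0.85 = 5.03 m and h_c = 5.03 × 0.515038 = 2.59064 m.
A = 1.57 × 1.7 = 2.669 m².
Resultant F = γ·h_c·A = 12.3606 × 2.59064 × 2.669 = 85.4664 kN.
I_c = b·h³/12 = 1.57 × 1.7³/12 = 0.642784 m⁴.
Centre of pressure: y_p = y_c + I_c/(y_c·A) = 5.03 + 0.642784/(5.03 × 2.669) = 5.03 + 0.0478794 = 5.07788 m along the plane.
The resultant acts 0.85 + 0.0478794 = 0.897879 m (along the plate) below the hinge at the top edge, so the moment about the hinge is M = F × 0.897879 = 85.4664 × 0.897879 = 76.7385 kN·m.
A normal force at the bottom, 1.7 m from the hinge, must supply this moment: P = 76.7385/1.7 = 45.1403 kN.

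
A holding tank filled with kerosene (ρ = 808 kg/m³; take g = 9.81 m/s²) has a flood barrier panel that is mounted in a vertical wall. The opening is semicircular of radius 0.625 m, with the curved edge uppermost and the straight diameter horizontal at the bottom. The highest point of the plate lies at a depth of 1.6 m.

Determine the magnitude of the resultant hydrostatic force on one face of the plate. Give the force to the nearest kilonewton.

γ = ρg = 808 × 9.81 / 1000 = 7.92648 kN/m³.
The centroid lies 4r/(3π) = 0.265258 m above the diameter, so r − 4r/(3π) = 0.625 − 0.265258 = 0.359742 m below the topmost point, so the centroid depth is h_c = 1.6 + 0.359742 = 1.95974 m.
A = πr²/2 = π × 0.625²/2 = 0.613592 m².
Resultant F = γ·h_c·A = 7.92648 × 1.95974 × 0.613592 = 9.53144 kN.

F ≈ 10 kN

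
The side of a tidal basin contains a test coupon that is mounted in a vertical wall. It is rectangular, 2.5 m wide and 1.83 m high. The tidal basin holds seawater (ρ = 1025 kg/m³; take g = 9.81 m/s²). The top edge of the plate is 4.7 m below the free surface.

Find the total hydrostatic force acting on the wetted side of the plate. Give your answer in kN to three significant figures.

γ = ρg = 1025 × 9.81 / 1000 = 10.05525 kN/m³.
The centroid lies 1.83/2 = 0.915 m below the top edge, so the centroid depth is h_c = 4.7 + 0.915 = 5.615 m.
A = 2.5 × 1.83 = 4.575 m².
Resultant F = γ·h_c·A = 10.05525 × 5.615 × 4.575 = 258.306 kN.

F ≈ 258 kN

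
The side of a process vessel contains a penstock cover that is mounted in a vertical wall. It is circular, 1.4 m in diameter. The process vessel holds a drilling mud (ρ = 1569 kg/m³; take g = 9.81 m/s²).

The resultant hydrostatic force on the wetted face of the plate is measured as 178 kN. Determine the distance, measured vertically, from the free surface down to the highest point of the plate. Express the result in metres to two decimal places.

d_top ≈ 6.81 m

γ = ρg = 1569 × 9.81 / 1000 = 15.39189 kN/m³.
A = π(0.7)² = 1.53938 m².
From F = γ·h_c·A, the centroid depth is h_c = 178/(15.39189 × 1.53938) = 7.51246 m.
The centroid is at the centre, 0.7 m below the top of the plate, so the highest point sits at h_top = 7.51246 − 0.7 = 6.81246 m below the surface.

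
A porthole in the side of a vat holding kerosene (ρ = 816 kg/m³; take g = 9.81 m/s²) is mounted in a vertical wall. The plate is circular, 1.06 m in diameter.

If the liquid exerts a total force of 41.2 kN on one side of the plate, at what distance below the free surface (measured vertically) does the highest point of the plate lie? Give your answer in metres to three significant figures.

d_top ≈ 5.30 m

γ = ρg = 816 × 9.81 / 1000 = 8.00496 kN/m³.
A = π(0.53)² = 0.882473 m².
From F = γ·h_c·A, the centroid depth is h_c = 41.2/(8.00496 × 0.882473) = 5.83226 m.
The centroid is at the centre, 0.53 m below the top of the plate, so the highest point sits at h_top = 5.83226 − 0.53 = 5.30226 m below the surface.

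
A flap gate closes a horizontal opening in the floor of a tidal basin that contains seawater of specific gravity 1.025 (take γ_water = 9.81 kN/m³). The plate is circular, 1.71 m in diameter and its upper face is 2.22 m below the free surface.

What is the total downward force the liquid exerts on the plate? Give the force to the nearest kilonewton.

γ = 1.025 × 9.81 = 10.05525 kN/m³.
The plate is horizontal, so pressure is uniform at p = γ·h = 10.05525 × 2.22 = 22.3227 kN/m².
A = π(0.855)² = 2.29658 m².
F = p·A = 22.3227 × 2.29658 = 51.2659 kN.

F ≈ 51 kN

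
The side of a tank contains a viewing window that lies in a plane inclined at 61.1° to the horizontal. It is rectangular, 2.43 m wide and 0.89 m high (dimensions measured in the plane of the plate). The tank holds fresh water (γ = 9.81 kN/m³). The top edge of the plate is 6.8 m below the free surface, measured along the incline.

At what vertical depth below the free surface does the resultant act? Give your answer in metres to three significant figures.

γ = 9.81 kN/m³.
Let θ = 61.1° be the plate's angle to the horizontal; measure y along the incline from where the plane meets the free surface. Vertical depth h = y·sinθ with sinθ = 0.875465.
The centroid lies 0.89/2 = 0.445 m below the top edge, so y_c = 6.8 + 0.445 = 7.245 m and h_c = 7.245 × 0.875465 = 6.34274 m.
A = 2.43 × 0.89 = 2.1627 m².
Resultant F = γ·h_c·A = 9.81 × 6.34274 × 2.1627 = 134.568 kN.
I_c = b·h³/12 = 2.43 × 0.89³/12 = 0.142756 m⁴.
Centre of pressure: y_p = y_c + I_c/(y_c·A) = 7.245 + 0.142756/(7.245 × 2.1627) = 7.245 + 0.00911087 = 7.25411 m along the plane.
Vertically, h_p = y_p·sinθ = 7.25411 × 0.875465 = 6.35072 m.

h_p = 6.35 m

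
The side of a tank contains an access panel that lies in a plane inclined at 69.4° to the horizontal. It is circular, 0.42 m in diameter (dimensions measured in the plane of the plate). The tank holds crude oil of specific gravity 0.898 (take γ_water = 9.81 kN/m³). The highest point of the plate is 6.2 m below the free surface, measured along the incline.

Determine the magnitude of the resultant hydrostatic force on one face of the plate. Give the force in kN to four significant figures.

γ = 0.898 × 9.81 = 8.80938 kN/m³.
Let θ = 69.4° be the plate's angle to the horizontal; measure y along the incline from where the plane meets the free surface. Vertical depth h = y·sinθ with sinθ = 0.936060.
The centroid is at the centre, 0.21 m below the top of the plate, so y_c = 6.2 + 0.21 = 6.41 m and h_c = 6.41 × 0.936060 = 6.00014 m.
A = π(0.21)² = 0.138544 m².
Resultant F = γ·h_c·A = 8.80938 × 6.00014 × 0.138544 = 7.32309 kN.

F ≈ 7.323 kN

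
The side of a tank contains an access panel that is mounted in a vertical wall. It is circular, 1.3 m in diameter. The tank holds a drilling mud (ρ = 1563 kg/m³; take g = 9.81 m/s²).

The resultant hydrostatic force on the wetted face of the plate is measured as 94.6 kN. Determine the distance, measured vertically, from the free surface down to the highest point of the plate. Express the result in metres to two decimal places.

γ = ρg = 1563 × 9.81 / 1000 = 15.33303 kN/m³.
A = π(0.65)² = 1.32732 m².
From F = γ·h_c·A, the centroid depth is h_c = 94.6/(15.33303 × 1.32732) = 4.64823 m.
The centroid is at the centre, 0.65 m below the top of the plate, so the highest point sits at h_top = 4.64823 − 0.65 = 3.99823 m below the surface.

d_top ≈ 4.00 m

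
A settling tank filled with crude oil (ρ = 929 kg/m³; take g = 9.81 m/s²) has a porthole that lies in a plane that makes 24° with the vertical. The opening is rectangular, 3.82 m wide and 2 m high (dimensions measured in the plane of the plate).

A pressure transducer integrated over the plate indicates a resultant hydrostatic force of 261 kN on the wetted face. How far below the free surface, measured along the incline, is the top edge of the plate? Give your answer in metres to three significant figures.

γ = ρg = 929 × 9.81 / 1000 = 9.11349 kN/m³.
A = 3.82 × 2 = 7.64 m².
From F = γ·h_c·A, the centroid depth is h_c = 261/(9.11349 × 7.64) = 3.74854 m.
The plate makes 24° with the vertical, i.e. θ = 90° − 24° = 66° to the horizontal. Measuring y along the incline from the free-surface line, vertical depth h = y·sinθ with sinθ = 0.913545.
Along the incline, y_c = h_c/sinθ = 3.74854/0.913545 = 4.10329 m.
The centroid lies 2/2 = 1 m below the top edge, so the top edge sits at y_top = 4.10329 − 1 = 3.10329 m along the incline.

y_top ≈ 3.10 m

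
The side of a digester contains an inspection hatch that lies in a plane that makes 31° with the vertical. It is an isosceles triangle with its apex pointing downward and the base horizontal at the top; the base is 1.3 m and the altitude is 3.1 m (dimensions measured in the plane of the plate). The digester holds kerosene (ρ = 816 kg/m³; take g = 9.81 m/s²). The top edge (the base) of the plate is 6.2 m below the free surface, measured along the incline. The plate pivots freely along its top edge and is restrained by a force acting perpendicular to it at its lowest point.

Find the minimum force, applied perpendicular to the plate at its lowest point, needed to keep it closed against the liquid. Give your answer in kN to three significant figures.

γ = ρg = 816 × 9.81 / 1000 = 8.00496 kN/m³.
The plate makes 31° with the vertical, i.e. θ = 90° − 31° = 59° to the horizontal. Measuring y along the incline from the free-surface line, vertical depth h = y·sinθ with sinθ = 0.857167.
With the apex down, the centroid sits h/3 = 3.1/3 = 1.03333 m below the base (the top edge), so y_c = 6.2 + 1.03333 = 7.23333 m and h_c = 7.23333 × 0.857167 = 6.20017 m.
A = ½ × 1.3 × 3.1 = 2.015 m².
Resultant F = γ·h_c·A = 8.00496 × 6.20017 × 2.015 = 100.009 kN.
I_c = b·h³/36 = 1.3 × 3.1³/36 = 1.07579 m⁴.
Centre of pressure: y_p = y_c + I_c/(y_c·A) = 7.23333 + 1.07579/(7.23333 × 2.015) = 7.23333 + 0.0738098 = 7.30714 m along the plane.
The resultant acts 1.03333 + 0.0738098 = 1.10714 m (along the plate) below the hinge at the top edge, so the moment about the hinge is M = F × 1.10714 = 100.009 × 1.10714 = 110.724 kN·m.
A normal force at the bottom, 3.1 m from the hinge, must supply this moment: P = 110.724/3.1 = 35.7174 kN.

P ≈ 35.7 kN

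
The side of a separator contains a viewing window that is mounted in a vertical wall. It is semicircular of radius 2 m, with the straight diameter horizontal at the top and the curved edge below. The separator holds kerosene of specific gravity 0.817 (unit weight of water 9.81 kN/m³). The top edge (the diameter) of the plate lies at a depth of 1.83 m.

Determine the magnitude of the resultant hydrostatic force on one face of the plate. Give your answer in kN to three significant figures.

F ≈ 135 kN

γ = 0.817 × 9.81 = 8.01477 kN/m³.
The centroid of a semicircle lies 4r/(3π) = 0.848826 m from the diameter, here below the top edge, so the centroid depth is h_c = 1.83 + 0.848826 = 2.67883 m.
A = πr²/2 = π × 2²/2 = 6.28319 m².
Resultant F = γ·h_c·A = 8.01477 × 2.67883 × 6.28319 = 134.901 kN.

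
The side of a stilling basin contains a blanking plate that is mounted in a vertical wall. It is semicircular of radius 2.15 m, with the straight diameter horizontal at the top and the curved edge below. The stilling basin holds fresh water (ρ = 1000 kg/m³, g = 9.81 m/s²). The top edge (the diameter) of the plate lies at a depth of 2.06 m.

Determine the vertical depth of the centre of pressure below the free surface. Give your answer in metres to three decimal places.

h_p = 3.081 m

γ = ρg = 1000 × 9.81 = 9810 N/m³ = 9.81 kN/m³.
The centroid of a semicircle lies 4r/(3π) = 0.912488 m from the diameter, here below the top edge, so the centroid depth is h_c = 2.06 + 0.912488 = 2.97249 m.
A = πr²/2 = π × 2.15²/2 = 7.26101 m².
Resultant F = γ·h_c·A = 9.81 × 2.97249 × 7.26101 = 211.732 kN.
I_c = (π/8 − 8/(9π))·r⁴ = 0.109757 × 2.15⁴ = 2.34523 m⁴.
Centre of pressure: y_p = y_c + I_c/(y_c·A) = 2.97249 + 2.34523/(2.97249 × 7.26101) = 2.97249 + 0.10866 = 3.08115 m along the plane.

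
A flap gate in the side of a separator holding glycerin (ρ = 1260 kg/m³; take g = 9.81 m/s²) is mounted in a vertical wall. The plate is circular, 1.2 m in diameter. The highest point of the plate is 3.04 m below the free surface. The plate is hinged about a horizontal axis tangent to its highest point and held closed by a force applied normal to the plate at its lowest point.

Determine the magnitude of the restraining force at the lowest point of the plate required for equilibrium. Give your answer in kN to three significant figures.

P ≈ 26.5 kN

γ = ρg = 1260 × 9.81 / 1000 = 12.3606 kN/m³.
The centroid is at the centre, 0.6 m below the top of the plate, so the centroid depth is h_c = 3.04 + 0.6 = 3.64 m.
A = π(0.6)² = 1.13097 m².
Resultant F = γ·h_c·A = 12.3606 × 3.64 × 1.13097 = 50.8853 kN.
I_c = πr⁴/4 = π × 0.6⁴/4 = 0.101788 m⁴.
Centre of pressure: y_p = y_c + I_c/(y_c·A) = 3.64 + 0.101788/(3.64 × 1.13097) = 3.64 + 0.0247254 = 3.66473 m along the plane.
The resultant acts 0.6 + 0.0247254 = 0.624725 m (along the plate) below the hinge at the top edge, so the moment about the hinge is M = F × 0.624725 = 50.8853 × 0.624725 = 31.7893 kN·m.
A normal force at the bottom, 1.2 m from the hinge, must supply this moment: P = 31.7893/1.2 = 26.4911 kN.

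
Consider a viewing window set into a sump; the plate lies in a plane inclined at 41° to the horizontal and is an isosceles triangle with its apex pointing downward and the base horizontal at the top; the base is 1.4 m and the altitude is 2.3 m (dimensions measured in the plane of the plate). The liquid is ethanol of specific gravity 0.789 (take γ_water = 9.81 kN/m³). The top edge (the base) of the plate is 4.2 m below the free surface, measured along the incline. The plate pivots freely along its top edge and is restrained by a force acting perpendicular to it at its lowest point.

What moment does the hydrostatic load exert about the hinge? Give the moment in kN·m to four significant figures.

γ = 0.789 × 9.81 = 7.74009 kN/m³.
Let θ = 41° be the plate's angle to the horizontal; measure y along the incline from where the plane meets the free surface. Vertical depth h = y·sinθ with sinθ = 0.656059.
With the apex down, the centroid sits h/3 = 2.3/3 = 0.766667 m below the base (the top edge), so y_c = 4.2 + 0.766667 = 4.96667 m and h_c = 4.96667 × 0.656059 = 3.25843 m.
A = ½ × 1.4 × 2.3 = 1.61 m².
Resultant F = γ·h_c·A = 7.74009 × 3.25843 × 1.61 = 40.6051 kN.
I_c = b·h³/36 = 1.4 × 2.3³/36 = 0.473161 m⁴.
Centre of pressure: y_p = y_c + I_c/(y_c·A) = 4.96667 + 0.473161/(4.96667 × 1.61) = 4.96667 + 0.0591722 = 5.02584 m along the plane.
The resultant acts 0.766667 + 0.0591722 = 0.825839 m (along the plate) below the hinge at the top edge, so the moment about the hinge is M = F × 0.825839 = 40.6051 × 0.825839 = 33.5333 kN·m.

M ≈ 33.53 kN·m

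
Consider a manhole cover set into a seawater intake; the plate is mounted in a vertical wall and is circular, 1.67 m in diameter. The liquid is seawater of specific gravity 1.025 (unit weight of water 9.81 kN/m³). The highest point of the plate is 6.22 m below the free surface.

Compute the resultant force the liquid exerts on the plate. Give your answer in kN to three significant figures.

F ≈ 155 kN

γ = 1.025 × 9.81 = 10.05525 kN/m³.
The centroid is at the centre, 0.835 m below the top of the plate, so the centroid depth is h_c = 6.22 + 0.835 = 7.055 m.
A = π(0.835)² = 2.1904 m².
Resultant F = γ·h_c·A = 10.05525 × 7.055 × 2.1904 = 155.387 kN.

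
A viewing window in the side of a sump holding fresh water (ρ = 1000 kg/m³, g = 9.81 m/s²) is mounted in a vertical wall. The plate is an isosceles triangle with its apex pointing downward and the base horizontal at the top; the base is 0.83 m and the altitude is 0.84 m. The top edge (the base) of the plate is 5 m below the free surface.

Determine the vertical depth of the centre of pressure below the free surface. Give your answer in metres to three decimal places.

γ = ρg = 1000 × 9.81 = 9810 N/m³ = 9.81 kN/m³.
With the apex down, the centroid sits h/3 = 0.84/3 = 0.28 m below the base (the top edge), so the centroid depth is h_c = 5 + 0.28 = 5.28 m.
A = ½ × 0.83 × 0.84 = 0.3486 m².
Resultant F = γ·h_c·A = 9.81 × 5.28 × 0.3486 = 18.0564 kN.
I_c = b·h³/36 = 0.83 × 0.84³/36 = 0.0136651 m⁴.
Centre of pressure: y_p = y_c + I_c/(y_c·A) = 5.28 + 0.0136651/(5.28 × 0.3486) = 5.28 + 0.00742423 = 5.28742 m along the plane.

h_p = 5.287 m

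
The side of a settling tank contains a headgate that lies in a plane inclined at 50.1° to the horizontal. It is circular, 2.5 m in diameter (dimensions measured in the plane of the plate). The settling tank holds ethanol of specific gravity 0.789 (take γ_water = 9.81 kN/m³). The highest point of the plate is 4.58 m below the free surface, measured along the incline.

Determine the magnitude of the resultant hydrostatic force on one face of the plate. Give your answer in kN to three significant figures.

F ≈ 170 kN

γ = 0.789 × 9.81 = 7.74009 kN/m³.
Let θ = 50.1° be the plate's angle to the horizontal; measure y along the incline from where the plane meets the free surface. Vertical depth h = y·sinθ with sinθ = 0.767165.
The centroid is at the centre, 1.25 m below the top of the plate, so y_c = 4.58 + 1.25 = 5.83 m and h_c = 5.83 × 0.767165 = 4.47257 m.
A = π(1.25)² = 4.90874 m².
Resultant F = γ·h_c·A = 7.74009 × 4.47257 × 4.90874 = 169.931 kN.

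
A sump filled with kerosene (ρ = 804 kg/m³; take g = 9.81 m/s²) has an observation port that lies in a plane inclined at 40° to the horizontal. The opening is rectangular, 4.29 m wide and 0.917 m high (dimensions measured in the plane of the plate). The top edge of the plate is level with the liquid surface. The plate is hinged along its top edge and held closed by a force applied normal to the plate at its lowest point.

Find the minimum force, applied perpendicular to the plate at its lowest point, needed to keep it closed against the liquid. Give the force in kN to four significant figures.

P ≈ 6.096 kN

γ = ρg = 804 × 9.81 / 1000 = 7.88724 kN/m³.
Let θ = 40° be the plate's angle to the horizontal; measure y along the incline from where the plane meets the free surface. Vertical depth h = y·sinθ with sinθ = 0.642788.
The centroid lies 0.917/2 = 0.4585 m below the top edge, so y_c = 0.4585 m and h_c = 0.4585 × 0.642788 = 0.294718 m.
A = 4.29 × 0.917 = 3.93393 m².
Resultant F = γ·h_c·A = 7.88724 × 0.294718 × 3.93393 = 9.14447 kN.
I_c = b·h³/12 = 4.29 × 0.917³/12 = 0.275667 m⁴.
Centre of pressure: y_p = y_c + I_c/(y_c·A) = 0.4585 + 0.275667/(0.4585 × 3.93393) = 0.4585 + 0.152834 = 0.611334 m along the plane.
The resultant acts 0.4585 + 0.152834 = 0.611334 m (along the plate) below the hinge at the top edge, so the moment about the hinge is M = F × 0.611334 = 9.14447 × 0.611334 = 5.59033 kN·m.
A normal force at the bottom, 0.917 m from the hinge, must supply this moment: P = 5.59033/0.917 = 6.09632 kN.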